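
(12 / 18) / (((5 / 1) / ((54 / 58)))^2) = 486 / 21025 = 0.02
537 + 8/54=14503/27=537.15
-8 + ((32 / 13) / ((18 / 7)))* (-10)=-2056 / 117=-17.57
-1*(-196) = 196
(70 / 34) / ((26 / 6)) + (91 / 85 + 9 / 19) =42397 / 20995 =2.02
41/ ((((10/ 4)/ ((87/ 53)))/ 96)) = 684864/ 265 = 2584.39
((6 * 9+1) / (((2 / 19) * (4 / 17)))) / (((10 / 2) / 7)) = 24871 / 8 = 3108.88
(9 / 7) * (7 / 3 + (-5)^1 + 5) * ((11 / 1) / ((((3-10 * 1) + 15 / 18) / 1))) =-198 / 37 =-5.35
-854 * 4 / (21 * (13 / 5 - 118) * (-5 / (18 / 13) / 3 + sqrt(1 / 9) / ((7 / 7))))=-43920 / 27119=-1.62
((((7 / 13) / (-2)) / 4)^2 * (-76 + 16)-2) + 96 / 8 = 26305 / 2704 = 9.73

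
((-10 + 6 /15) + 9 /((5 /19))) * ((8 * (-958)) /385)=-942672 /1925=-489.70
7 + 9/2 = 23/2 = 11.50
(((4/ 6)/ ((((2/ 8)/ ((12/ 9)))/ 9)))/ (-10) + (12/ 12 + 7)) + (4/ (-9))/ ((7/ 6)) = 464/ 105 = 4.42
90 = 90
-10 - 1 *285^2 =-81235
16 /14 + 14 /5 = 138 /35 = 3.94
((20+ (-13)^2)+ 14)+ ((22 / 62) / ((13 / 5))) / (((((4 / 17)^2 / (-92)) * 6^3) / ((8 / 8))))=70317391 / 348192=201.95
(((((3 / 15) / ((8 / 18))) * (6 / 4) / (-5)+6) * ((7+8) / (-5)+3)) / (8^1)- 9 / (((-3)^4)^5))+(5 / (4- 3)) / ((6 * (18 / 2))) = 71744533 / 774840978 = 0.09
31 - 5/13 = 398/13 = 30.62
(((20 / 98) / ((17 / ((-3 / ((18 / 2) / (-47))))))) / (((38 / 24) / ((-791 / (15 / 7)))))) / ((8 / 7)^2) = -260239 / 7752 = -33.57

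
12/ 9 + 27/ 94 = 457/ 282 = 1.62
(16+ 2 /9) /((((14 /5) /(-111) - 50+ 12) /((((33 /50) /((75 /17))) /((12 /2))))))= -505087 /47484000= -0.01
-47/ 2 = -23.50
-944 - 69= -1013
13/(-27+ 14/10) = -65/128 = -0.51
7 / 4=1.75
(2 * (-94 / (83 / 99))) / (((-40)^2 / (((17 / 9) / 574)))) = -8789 / 19056800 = -0.00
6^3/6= 36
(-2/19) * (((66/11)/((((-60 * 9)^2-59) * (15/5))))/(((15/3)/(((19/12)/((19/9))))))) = -3/27696395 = -0.00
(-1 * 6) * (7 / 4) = -21 / 2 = -10.50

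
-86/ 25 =-3.44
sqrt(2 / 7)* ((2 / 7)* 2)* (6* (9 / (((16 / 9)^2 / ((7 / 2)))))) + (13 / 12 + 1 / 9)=43 / 36 + 2187* sqrt(14) / 448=19.46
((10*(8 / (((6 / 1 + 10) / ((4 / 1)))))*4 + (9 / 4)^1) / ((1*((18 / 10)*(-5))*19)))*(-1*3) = 329 / 228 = 1.44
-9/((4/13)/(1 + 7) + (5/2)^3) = -104/181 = -0.57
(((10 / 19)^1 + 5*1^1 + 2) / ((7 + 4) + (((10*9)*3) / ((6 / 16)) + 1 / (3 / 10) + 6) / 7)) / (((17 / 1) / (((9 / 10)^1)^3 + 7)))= 393393 / 13243000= 0.03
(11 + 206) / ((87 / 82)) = 17794 / 87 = 204.53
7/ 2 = 3.50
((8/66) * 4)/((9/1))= 16/297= 0.05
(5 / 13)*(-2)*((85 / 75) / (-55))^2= -578 / 1769625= -0.00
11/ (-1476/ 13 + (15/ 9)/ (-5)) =-429/ 4441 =-0.10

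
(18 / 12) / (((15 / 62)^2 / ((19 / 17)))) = 36518 / 1275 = 28.64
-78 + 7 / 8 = -617 / 8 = -77.12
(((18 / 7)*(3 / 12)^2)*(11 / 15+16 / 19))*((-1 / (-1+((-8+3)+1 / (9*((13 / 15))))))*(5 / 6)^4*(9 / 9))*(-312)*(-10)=47425625 / 730968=64.88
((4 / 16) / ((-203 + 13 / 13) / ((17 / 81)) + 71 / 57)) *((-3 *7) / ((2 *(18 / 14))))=2261 / 1064488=0.00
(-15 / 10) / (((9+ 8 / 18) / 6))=-0.95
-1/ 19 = -0.05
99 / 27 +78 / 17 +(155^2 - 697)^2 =27753975205 / 51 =544195592.25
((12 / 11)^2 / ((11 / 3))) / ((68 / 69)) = 7452 / 22627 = 0.33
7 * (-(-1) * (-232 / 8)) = -203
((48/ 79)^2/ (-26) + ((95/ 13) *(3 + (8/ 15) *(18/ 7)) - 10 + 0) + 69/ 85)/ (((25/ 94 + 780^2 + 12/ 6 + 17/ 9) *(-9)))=-103200752336/ 24847175922548525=-0.00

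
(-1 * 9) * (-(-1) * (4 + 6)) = -90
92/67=1.37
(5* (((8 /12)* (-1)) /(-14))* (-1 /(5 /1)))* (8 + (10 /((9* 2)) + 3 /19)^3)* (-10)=418175360 /105004431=3.98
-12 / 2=-6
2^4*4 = 64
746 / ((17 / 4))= 2984 / 17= 175.53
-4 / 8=-1 / 2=-0.50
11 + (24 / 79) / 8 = 872 / 79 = 11.04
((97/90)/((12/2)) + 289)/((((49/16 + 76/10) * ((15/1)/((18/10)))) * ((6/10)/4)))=2498512/115155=21.70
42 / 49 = 6 / 7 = 0.86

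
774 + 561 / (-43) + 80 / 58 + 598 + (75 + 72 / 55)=98532084 / 68585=1436.64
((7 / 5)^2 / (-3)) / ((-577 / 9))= 0.01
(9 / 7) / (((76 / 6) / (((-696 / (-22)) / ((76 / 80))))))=3.38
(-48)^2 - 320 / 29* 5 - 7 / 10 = 651957 / 290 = 2248.13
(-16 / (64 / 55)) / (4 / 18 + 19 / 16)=-1980 / 203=-9.75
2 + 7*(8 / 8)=9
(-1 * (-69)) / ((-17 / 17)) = -69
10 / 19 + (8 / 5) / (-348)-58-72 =-1070138 / 8265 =-129.48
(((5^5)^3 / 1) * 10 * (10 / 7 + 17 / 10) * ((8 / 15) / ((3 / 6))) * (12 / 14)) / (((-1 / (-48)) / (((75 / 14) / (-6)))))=-12832031250000000 / 343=-37411169825072.89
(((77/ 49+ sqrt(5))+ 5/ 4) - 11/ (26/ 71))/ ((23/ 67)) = -663769/ 8372+ 67 * sqrt(5)/ 23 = -72.77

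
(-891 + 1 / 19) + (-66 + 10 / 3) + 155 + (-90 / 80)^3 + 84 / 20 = -116128661 / 145920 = -795.84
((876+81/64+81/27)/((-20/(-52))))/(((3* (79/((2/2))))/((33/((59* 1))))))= 8056191/1491520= 5.40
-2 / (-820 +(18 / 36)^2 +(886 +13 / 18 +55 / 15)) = -72 / 2543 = -0.03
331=331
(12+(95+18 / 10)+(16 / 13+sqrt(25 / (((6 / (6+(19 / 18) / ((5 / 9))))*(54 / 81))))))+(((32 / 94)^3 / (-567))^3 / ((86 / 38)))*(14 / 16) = sqrt(790) / 4+8962472156248169313151495088 / 81454235200801411480962885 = 117.06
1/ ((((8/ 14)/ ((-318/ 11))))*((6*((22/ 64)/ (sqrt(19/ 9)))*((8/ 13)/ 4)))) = -19292*sqrt(19)/ 363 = -231.66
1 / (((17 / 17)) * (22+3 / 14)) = 14 / 311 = 0.05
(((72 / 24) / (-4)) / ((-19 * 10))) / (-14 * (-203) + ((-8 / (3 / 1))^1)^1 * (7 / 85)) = 153 / 110147408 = 0.00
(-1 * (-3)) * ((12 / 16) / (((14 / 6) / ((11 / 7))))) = 297 / 196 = 1.52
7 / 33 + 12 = 403 / 33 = 12.21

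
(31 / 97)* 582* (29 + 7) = 6696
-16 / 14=-8 / 7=-1.14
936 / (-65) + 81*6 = 471.60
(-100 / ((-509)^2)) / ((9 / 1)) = -100 / 2331729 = -0.00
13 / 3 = 4.33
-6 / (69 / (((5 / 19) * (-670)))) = 6700 / 437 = 15.33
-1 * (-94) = 94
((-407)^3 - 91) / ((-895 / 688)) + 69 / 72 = 1113226412393 / 21480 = 51826183.07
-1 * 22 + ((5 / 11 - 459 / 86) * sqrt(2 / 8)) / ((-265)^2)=-2923050019 / 132865700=-22.00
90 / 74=45 / 37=1.22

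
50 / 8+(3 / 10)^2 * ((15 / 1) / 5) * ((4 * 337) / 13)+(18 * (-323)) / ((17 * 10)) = 61 / 1300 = 0.05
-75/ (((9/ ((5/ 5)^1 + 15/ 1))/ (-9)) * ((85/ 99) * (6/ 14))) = 3261.18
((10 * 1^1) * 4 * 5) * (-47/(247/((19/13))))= -9400/169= -55.62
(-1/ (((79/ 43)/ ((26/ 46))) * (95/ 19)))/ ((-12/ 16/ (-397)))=-887692/ 27255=-32.57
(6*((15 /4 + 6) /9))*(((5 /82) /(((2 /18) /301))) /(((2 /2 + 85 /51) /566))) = 149496165 /656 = 227890.50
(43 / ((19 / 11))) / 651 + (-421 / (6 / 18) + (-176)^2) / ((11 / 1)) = 367525300 / 136059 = 2701.22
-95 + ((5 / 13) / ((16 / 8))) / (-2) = -4945 / 52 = -95.10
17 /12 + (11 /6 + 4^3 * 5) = 1293 /4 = 323.25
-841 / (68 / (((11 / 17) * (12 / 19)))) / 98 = -27753 / 538118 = -0.05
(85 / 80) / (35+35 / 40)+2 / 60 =271 / 4305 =0.06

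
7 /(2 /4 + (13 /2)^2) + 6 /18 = 85 /171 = 0.50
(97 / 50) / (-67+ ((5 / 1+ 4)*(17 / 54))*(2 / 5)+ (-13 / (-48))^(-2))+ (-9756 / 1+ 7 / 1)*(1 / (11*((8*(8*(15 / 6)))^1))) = -324885023 / 58261280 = -5.58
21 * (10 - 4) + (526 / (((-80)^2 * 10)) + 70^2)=160832263 / 32000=5026.01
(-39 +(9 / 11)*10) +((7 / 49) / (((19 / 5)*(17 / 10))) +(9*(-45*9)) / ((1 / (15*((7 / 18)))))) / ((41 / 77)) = -11642998679 / 291346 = -39962.79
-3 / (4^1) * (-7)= 21 / 4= 5.25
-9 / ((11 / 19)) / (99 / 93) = -1767 / 121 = -14.60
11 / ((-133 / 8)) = -88 / 133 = -0.66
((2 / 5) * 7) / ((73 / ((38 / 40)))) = 133 / 3650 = 0.04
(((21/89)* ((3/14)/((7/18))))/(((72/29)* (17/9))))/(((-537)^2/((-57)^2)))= 847989/2714769848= 0.00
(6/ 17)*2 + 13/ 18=1.43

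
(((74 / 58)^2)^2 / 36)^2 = 3512479453921 / 648319351197456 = 0.01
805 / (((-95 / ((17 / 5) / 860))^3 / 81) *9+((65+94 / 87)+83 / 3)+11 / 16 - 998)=-2359419120 / 4518519110362595551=-0.00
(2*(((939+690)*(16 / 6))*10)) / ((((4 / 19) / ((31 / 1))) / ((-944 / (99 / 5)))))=-20127779200 / 33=-609932703.03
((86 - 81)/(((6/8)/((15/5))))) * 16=320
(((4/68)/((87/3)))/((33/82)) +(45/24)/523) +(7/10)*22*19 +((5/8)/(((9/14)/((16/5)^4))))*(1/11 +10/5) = 12910216838413/25526061000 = 505.77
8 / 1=8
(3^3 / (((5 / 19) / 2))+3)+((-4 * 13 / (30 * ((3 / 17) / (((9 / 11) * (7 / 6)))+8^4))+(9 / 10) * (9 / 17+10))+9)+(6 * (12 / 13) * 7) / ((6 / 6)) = 428928642541 / 1615883490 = 265.45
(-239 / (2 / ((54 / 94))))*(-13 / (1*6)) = 27963 / 188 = 148.74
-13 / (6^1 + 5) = -13 / 11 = -1.18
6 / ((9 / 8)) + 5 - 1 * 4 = 19 / 3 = 6.33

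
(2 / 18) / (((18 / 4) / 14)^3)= 21952 / 6561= 3.35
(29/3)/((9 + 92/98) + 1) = 1421/1608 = 0.88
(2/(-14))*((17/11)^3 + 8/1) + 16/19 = -20941/25289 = -0.83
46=46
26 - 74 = -48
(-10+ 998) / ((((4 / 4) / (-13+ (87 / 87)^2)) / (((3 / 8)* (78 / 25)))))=-346788 / 25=-13871.52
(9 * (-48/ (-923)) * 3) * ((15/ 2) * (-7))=-68040/ 923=-73.72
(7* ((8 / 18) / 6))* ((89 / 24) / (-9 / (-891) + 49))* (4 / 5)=6853 / 218340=0.03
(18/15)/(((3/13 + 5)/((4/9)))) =26/255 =0.10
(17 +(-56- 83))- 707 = -829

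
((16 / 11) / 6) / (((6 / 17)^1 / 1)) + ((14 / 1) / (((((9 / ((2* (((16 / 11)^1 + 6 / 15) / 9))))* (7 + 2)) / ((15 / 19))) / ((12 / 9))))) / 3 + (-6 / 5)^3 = -1759316 / 1731375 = -1.02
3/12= 1/4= 0.25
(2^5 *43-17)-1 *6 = 1353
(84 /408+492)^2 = 280060225 /1156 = 242266.63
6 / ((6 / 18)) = 18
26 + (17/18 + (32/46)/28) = 26.97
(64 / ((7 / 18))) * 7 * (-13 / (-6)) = 2496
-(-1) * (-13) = -13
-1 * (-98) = 98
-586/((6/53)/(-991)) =15389239/3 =5129746.33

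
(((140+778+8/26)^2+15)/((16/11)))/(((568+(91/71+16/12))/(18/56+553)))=5173431267019521/9202112192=562200.41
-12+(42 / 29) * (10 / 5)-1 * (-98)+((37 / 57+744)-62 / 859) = 1183471523 / 1419927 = 833.47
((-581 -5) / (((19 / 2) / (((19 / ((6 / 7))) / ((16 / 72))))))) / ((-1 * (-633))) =-2051 / 211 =-9.72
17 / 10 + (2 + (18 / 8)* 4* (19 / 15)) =151 / 10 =15.10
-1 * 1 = -1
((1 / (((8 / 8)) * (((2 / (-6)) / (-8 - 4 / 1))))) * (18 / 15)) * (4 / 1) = 172.80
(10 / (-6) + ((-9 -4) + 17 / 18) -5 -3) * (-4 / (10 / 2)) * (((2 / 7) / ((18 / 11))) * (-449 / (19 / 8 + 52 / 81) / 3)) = -79024 / 525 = -150.52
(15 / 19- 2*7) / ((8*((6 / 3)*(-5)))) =251 / 1520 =0.17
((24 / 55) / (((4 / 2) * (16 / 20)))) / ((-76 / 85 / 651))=-166005 / 836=-198.57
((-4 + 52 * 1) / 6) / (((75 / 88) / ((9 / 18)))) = 352 / 75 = 4.69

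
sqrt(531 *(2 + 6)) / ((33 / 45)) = 90 *sqrt(118) / 11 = 88.88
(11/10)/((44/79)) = 79/40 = 1.98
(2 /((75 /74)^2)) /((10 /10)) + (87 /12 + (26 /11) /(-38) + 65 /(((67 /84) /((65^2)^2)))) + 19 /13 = 5958243240557641387 /4095877500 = 1454692734.48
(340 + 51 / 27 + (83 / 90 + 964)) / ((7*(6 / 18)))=117613 / 210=560.06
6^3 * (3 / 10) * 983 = 318492 / 5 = 63698.40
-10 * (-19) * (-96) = -18240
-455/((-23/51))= 23205/23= 1008.91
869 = 869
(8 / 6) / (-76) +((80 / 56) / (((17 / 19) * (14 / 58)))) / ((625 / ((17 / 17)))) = -41311 / 5935125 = -0.01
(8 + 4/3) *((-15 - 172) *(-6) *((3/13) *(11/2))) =172788/13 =13291.38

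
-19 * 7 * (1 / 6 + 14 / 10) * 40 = -25004 / 3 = -8334.67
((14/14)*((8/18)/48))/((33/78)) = 13/594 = 0.02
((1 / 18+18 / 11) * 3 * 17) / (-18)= -5695 / 1188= -4.79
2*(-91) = -182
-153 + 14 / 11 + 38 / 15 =-24617 / 165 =-149.19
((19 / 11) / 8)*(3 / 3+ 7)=19 / 11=1.73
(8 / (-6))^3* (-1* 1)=64 / 27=2.37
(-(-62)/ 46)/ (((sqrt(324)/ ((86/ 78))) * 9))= 1333/ 145314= 0.01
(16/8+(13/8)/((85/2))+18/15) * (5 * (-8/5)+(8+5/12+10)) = 9175/272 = 33.73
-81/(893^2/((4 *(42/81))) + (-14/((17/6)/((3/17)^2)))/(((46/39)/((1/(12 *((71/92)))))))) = -19534088/92722847445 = -0.00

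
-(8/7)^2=-64/49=-1.31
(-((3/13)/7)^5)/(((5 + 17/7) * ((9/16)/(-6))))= 648/11589168409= 0.00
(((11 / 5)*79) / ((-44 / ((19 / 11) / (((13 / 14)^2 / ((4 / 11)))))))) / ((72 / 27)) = -220647 / 204490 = -1.08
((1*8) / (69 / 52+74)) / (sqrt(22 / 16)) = 832*sqrt(22) / 43087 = 0.09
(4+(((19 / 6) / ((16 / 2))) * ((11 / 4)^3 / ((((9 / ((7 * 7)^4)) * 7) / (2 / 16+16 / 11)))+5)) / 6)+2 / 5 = 1315892508203 / 6635520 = 198310.38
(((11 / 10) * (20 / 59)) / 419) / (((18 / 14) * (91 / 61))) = 0.00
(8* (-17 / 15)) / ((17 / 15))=-8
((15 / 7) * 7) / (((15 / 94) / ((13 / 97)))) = 12.60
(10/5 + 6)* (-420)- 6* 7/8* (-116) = -2751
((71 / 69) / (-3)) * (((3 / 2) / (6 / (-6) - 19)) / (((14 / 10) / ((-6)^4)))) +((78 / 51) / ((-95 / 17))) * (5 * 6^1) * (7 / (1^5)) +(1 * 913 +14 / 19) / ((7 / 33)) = 98301 / 23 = 4273.96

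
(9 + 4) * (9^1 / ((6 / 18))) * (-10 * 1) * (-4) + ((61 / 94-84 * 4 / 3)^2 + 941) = 241930205 / 8836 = 27380.06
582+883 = 1465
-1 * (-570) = 570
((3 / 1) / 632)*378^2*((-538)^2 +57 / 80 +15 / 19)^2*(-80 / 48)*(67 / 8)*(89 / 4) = -17647572171519069.98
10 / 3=3.33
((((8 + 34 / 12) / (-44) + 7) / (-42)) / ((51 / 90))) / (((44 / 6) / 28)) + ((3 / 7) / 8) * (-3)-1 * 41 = -4866195 / 115192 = -42.24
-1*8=-8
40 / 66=20 / 33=0.61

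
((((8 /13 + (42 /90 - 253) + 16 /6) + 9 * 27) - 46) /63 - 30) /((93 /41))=-13.59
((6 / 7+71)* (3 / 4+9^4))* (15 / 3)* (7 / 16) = 66011205 / 64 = 1031425.08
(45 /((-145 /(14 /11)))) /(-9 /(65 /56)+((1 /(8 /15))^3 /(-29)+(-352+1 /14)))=29352960 /26746417379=0.00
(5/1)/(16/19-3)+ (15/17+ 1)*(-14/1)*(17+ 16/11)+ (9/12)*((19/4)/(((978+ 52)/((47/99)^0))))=-61741372101/126352160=-488.65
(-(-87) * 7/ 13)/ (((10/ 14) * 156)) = 1421/ 3380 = 0.42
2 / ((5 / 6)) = 12 / 5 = 2.40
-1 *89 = -89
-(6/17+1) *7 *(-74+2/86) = 700.60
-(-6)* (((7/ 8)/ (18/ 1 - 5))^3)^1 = 1029/ 562432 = 0.00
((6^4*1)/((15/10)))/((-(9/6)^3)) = -256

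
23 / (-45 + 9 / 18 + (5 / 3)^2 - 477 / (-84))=-5796 / 9083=-0.64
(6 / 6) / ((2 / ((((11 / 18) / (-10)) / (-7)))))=11 / 2520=0.00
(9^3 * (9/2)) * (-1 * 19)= -124659/2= -62329.50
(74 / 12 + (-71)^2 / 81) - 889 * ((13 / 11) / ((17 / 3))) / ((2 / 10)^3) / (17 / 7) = -4879387751 / 514998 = -9474.58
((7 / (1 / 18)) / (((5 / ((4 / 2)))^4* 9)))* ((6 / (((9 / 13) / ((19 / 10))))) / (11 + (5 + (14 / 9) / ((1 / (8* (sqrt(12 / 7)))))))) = 0.18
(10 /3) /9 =10 /27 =0.37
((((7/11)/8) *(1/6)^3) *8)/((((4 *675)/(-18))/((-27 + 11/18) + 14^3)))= -0.05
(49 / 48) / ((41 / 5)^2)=1225 / 80688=0.02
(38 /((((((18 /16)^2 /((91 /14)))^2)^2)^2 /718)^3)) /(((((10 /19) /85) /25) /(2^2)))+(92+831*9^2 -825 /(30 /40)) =163896391205772369634105518988859324239917419560527014831731026250946468513663 /6362685441135942358474828762538534230890216321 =25758996373787674554805680000000.00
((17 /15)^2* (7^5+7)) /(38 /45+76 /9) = 2429623 /1045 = 2325.00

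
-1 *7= -7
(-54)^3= -157464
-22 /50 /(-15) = 11 /375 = 0.03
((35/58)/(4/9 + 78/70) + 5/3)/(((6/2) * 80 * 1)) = 35093/4100832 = 0.01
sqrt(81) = 9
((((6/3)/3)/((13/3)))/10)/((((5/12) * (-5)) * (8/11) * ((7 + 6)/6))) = -99/21125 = -0.00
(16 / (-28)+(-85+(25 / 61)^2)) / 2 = -1112252 / 26047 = -42.70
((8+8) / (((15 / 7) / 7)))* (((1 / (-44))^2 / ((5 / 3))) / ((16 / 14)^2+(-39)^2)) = 0.00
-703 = -703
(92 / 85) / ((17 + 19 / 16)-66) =-1472 / 65025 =-0.02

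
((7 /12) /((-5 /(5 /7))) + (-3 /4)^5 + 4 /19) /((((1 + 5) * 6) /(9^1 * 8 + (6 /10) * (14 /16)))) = -6214909 /28016640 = -0.22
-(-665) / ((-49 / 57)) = -5415 / 7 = -773.57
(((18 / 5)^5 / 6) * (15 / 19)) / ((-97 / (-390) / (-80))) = -1179090432 / 46075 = -25590.68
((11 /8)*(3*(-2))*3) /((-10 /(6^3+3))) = 21681 /40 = 542.02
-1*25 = -25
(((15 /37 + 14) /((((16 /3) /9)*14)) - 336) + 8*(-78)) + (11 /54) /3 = -643263625 /671328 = -958.20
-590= -590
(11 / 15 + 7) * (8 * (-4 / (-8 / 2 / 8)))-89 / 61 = 451529 / 915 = 493.47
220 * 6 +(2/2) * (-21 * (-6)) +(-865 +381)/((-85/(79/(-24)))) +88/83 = 60460663/42330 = 1428.32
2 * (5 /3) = 10 /3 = 3.33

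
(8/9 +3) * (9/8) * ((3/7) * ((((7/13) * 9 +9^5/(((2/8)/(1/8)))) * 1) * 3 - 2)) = 34548555/208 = 166098.82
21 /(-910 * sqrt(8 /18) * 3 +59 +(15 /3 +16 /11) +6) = -231 /19234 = -0.01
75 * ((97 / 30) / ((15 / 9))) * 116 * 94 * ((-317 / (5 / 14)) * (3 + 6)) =-63369261144 / 5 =-12673852228.80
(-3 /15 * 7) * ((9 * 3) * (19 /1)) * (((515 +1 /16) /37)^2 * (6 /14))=-104519770659 /1752320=-59646.51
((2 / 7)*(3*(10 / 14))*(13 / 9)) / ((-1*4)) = -65 / 294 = -0.22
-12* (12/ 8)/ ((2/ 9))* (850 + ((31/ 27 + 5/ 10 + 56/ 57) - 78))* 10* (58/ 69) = -230483590/ 437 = -527422.40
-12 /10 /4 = -3 /10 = -0.30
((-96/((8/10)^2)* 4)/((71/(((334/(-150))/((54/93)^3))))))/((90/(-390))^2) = 840791393/465831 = 1804.93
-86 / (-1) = 86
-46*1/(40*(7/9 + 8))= -207/1580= -0.13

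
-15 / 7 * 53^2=-42135 / 7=-6019.29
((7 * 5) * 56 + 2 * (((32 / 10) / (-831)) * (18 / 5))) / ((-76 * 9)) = -3393202 / 1184175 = -2.87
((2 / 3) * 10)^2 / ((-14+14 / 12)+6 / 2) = -800 / 177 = -4.52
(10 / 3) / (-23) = -10 / 69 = -0.14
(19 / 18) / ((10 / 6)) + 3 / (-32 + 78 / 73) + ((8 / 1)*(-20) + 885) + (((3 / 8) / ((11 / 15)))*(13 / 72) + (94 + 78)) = 10701744487 / 11922240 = 897.63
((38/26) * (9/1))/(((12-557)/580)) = -19836/1417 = -14.00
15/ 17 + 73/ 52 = 2021/ 884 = 2.29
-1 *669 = -669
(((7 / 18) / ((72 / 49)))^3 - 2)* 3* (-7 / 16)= 2.60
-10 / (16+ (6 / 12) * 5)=-20 / 37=-0.54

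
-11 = -11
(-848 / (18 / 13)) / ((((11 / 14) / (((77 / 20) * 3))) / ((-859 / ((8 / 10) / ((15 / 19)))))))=145003495 / 19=7631762.89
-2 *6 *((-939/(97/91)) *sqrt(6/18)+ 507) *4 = -24336+ 1367184 *sqrt(3)/97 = 76.70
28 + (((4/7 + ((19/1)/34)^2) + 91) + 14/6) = 122.22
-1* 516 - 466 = -982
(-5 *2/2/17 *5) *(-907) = 22675/17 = 1333.82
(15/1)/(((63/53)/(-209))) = -55385/21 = -2637.38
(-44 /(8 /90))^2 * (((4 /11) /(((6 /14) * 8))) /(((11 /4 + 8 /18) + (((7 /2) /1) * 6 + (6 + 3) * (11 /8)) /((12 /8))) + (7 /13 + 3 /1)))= 6081075 /6782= 896.65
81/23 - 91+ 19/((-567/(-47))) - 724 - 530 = -17473679/13041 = -1339.90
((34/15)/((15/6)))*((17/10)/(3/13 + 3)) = 3757/7875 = 0.48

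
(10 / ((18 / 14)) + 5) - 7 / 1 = 52 / 9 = 5.78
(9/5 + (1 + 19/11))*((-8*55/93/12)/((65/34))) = -5644/6045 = -0.93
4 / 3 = 1.33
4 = 4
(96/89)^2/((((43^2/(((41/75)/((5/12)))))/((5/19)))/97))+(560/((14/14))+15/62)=241654103016061/431322609050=560.26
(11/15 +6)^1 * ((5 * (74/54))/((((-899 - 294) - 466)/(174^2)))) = -12571268/14931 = -841.96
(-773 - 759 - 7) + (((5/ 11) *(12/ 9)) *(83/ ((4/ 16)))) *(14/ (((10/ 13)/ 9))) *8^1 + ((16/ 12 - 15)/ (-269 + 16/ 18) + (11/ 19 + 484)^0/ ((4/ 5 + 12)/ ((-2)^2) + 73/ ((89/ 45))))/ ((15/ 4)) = 1862819872757093/ 7106490105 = 262129.38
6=6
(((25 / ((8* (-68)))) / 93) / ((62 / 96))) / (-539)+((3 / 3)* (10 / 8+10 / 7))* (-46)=-1084981000 / 8805643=-123.21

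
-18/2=-9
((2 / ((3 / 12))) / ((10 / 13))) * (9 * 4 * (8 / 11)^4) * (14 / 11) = 133.31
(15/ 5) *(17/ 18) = 17/ 6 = 2.83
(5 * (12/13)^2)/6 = 120/169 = 0.71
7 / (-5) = -7 / 5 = -1.40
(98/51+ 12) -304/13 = -9.46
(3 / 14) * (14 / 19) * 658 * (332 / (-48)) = -27307 / 38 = -718.61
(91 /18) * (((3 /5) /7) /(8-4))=13 /120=0.11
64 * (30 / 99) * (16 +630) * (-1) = -413440 / 33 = -12528.48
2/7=0.29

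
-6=-6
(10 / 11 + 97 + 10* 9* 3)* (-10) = -40470 / 11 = -3679.09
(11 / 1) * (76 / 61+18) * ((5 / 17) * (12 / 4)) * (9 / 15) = 116226 / 1037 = 112.08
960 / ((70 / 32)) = 3072 / 7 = 438.86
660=660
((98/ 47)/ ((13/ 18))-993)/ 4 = -604959/ 2444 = -247.53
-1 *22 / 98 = -0.22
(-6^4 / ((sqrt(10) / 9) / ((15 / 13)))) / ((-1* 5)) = 17496* sqrt(10) / 65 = 851.19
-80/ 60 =-4/ 3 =-1.33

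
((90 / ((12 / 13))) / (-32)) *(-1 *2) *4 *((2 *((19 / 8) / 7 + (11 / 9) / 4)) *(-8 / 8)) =-21125 / 672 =-31.44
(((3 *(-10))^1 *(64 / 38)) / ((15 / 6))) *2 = -768 / 19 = -40.42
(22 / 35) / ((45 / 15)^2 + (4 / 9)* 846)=2 / 1225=0.00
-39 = -39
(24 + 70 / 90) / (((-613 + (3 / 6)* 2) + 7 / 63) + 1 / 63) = -1561 / 38548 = -0.04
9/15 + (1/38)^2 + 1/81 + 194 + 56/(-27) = 112600637/584820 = 192.54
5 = 5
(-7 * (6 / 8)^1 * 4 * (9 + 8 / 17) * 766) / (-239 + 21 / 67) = 86759841 / 135932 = 638.26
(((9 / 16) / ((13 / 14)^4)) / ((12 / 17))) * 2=122451 / 57122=2.14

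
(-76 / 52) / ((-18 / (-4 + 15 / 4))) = -19 / 936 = -0.02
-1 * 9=-9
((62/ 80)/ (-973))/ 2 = -31/ 77840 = -0.00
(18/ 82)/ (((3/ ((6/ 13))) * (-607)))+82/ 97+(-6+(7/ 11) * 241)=51162849603/ 345207577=148.21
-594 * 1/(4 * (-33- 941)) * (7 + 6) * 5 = 19305/1948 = 9.91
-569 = -569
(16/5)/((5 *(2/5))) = 8/5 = 1.60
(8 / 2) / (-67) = -4 / 67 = -0.06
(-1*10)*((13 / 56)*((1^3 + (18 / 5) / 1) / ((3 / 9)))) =-897 / 28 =-32.04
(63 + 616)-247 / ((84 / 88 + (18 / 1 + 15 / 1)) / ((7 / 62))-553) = 13207915 / 19424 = 679.98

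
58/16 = 29/8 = 3.62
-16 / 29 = -0.55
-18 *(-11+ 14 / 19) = 3510 / 19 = 184.74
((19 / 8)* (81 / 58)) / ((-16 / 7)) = -10773 / 7424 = -1.45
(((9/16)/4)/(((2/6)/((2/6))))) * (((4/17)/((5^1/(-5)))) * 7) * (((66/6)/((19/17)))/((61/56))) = -4851/2318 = -2.09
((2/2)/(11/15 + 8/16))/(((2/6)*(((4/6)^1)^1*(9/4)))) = 60/37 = 1.62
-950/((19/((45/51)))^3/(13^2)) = -28518750/1773593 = -16.08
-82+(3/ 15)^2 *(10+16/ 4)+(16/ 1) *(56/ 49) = -11052/ 175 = -63.15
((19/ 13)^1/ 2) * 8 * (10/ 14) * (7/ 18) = 190/ 117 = 1.62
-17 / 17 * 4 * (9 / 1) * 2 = -72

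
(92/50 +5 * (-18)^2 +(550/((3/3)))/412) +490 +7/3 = 32684603/15450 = 2115.51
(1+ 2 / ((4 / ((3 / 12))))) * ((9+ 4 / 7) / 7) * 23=13869 / 392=35.38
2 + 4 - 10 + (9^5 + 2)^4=12159312671798401197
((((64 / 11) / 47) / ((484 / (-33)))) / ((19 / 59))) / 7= -2832 / 756371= -0.00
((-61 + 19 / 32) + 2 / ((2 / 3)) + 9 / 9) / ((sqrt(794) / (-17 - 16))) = 59565 * sqrt(794) / 25408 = 66.06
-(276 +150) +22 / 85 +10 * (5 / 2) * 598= 1234562 / 85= 14524.26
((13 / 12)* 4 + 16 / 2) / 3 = 37 / 9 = 4.11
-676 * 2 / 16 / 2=-169 / 4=-42.25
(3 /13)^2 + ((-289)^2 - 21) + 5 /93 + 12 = 1312559786 /15717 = 83512.11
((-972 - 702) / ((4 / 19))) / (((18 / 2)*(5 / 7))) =-1236.90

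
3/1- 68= -65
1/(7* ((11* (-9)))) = -0.00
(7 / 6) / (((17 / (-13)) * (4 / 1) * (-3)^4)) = -0.00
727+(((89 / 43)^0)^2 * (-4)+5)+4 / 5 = 3644 / 5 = 728.80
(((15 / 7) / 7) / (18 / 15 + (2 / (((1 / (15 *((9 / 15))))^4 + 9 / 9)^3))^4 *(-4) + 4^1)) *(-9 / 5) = 13445857588150016669143810896641806006083695040 / 1431968877024208683481968490656595250629209461749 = 0.01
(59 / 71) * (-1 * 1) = -59 / 71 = -0.83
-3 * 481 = -1443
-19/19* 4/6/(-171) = 2/513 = 0.00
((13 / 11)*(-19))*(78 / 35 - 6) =2964 / 35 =84.69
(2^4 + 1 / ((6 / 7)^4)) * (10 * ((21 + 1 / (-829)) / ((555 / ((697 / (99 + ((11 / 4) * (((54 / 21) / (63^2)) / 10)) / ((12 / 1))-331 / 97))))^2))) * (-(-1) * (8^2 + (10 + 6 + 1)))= 9713155649542738301583360 / 185311708091520672841261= 52.42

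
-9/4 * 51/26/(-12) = 153/416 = 0.37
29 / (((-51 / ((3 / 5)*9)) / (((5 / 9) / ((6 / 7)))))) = -203 / 102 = -1.99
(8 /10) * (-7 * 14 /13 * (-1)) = 392 /65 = 6.03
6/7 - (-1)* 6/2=27/7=3.86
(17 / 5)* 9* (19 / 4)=2907 / 20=145.35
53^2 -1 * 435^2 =-186416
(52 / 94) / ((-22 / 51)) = -663 / 517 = -1.28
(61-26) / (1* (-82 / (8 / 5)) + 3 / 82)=-5740 / 8399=-0.68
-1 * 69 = -69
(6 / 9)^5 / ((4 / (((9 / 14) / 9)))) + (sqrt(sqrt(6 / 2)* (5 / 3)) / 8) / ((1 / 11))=4 / 1701 + 11* 3^(3 / 4)* sqrt(5) / 24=2.34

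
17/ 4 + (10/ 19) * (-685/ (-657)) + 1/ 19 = 242239/ 49932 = 4.85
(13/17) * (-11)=-143/17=-8.41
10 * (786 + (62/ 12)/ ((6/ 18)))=8015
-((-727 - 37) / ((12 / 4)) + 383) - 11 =-139.33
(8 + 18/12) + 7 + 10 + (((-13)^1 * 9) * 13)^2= 4626935/2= 2313467.50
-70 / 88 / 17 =-35 / 748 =-0.05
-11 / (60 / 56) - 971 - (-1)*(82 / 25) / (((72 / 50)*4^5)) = -90433331 / 92160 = -981.26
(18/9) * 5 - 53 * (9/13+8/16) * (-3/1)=5189/26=199.58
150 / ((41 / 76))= 11400 / 41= 278.05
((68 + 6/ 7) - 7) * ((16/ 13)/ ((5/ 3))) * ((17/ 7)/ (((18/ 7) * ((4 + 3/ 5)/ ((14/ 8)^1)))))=14722/ 897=16.41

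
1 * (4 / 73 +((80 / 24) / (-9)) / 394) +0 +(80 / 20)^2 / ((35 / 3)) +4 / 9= 25409681 / 13590045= 1.87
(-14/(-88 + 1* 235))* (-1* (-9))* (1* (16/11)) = -96/77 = -1.25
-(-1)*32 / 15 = 32 / 15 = 2.13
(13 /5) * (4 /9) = 52 /45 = 1.16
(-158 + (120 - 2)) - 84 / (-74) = -38.86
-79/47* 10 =-790/47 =-16.81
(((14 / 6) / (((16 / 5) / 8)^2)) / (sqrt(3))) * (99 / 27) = 1925 * sqrt(3) / 108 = 30.87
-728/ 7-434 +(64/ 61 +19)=-31595/ 61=-517.95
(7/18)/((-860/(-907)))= 6349/15480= 0.41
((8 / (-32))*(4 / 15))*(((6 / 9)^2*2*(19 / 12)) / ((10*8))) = -19 / 16200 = -0.00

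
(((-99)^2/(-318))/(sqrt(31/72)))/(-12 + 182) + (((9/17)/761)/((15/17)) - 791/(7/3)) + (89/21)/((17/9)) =-152481213/452795 - 9801 * sqrt(62)/279310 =-337.03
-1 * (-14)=14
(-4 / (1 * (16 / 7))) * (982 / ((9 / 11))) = -2100.39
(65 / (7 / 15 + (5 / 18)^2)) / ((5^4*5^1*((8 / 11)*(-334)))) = -11583 / 73563500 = -0.00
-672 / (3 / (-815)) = 182560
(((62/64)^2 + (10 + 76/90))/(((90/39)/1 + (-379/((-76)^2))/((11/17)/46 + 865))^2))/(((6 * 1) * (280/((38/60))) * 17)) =0.00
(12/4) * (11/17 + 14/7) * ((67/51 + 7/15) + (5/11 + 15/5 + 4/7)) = 1026072/22253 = 46.11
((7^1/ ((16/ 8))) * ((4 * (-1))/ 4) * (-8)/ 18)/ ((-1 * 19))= -14/ 171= -0.08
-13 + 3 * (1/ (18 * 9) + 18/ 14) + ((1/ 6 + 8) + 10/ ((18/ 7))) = 554/ 189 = 2.93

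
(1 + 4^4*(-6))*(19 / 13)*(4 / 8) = -1121.73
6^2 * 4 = 144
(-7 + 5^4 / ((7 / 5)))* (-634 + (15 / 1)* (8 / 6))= -1888664 / 7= -269809.14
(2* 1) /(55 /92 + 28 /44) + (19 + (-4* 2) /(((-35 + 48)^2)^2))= 20.62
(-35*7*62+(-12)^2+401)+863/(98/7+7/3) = -715016/49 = -14592.16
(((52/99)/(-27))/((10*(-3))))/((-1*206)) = -13/4129785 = -0.00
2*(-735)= -1470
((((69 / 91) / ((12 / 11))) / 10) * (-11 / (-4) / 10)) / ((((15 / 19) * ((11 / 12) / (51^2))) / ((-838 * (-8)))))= 5238759933 / 11375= 460550.32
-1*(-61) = 61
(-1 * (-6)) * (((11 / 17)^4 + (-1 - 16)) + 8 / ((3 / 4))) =-3085952 / 83521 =-36.95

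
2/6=1/3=0.33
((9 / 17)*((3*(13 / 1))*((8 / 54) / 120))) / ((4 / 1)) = 13 / 2040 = 0.01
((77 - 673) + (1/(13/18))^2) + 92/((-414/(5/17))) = -15362890/25857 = -594.15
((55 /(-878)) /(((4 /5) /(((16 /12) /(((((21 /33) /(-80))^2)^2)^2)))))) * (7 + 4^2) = -1137344184697487360000000000 /7592242917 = -149803450328338244.34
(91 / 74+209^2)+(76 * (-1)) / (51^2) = 8407687861 / 192474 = 43682.20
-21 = -21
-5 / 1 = -5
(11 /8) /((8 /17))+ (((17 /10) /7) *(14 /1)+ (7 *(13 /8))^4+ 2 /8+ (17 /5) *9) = 68727217 /4096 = 16779.11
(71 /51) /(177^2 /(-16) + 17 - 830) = -1136 /2261187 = -0.00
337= 337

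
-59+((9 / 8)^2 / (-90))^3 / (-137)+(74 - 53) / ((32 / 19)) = -1671110655271 / 35913728000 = -46.53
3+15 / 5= 6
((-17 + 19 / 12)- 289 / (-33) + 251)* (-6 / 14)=-32253 / 308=-104.72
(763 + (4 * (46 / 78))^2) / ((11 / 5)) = 5844935 / 16731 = 349.35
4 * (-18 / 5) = -72 / 5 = -14.40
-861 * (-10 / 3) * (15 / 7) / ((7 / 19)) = 116850 / 7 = 16692.86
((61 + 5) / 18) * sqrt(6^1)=11 * sqrt(6) / 3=8.98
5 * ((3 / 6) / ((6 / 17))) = 85 / 12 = 7.08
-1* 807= -807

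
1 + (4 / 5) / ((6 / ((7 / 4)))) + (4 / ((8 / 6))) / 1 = 127 / 30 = 4.23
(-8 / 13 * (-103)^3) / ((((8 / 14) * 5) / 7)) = 107087246 / 65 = 1647496.09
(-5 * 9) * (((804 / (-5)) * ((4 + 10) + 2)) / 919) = 115776 / 919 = 125.98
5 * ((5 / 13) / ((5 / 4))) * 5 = 7.69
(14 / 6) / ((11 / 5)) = 35 / 33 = 1.06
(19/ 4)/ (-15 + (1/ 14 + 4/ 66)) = -4389/ 13738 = -0.32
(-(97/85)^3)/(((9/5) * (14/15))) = -912673/1031730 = -0.88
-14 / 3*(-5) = 70 / 3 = 23.33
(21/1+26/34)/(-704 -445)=-370/19533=-0.02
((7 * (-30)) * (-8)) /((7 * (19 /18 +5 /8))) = 17280 /121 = 142.81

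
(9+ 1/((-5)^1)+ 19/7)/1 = 11.51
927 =927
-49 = -49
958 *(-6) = -5748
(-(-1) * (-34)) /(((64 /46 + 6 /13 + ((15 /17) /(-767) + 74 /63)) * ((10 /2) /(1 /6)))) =-107063229 /285886745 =-0.37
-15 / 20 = -3 / 4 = -0.75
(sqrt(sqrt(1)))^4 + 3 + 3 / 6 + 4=17 / 2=8.50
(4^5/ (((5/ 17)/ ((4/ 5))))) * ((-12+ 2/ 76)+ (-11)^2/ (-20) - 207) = -1488540672/ 2375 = -626753.97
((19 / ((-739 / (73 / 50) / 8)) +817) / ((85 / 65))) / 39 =5029509 / 314075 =16.01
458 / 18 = 229 / 9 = 25.44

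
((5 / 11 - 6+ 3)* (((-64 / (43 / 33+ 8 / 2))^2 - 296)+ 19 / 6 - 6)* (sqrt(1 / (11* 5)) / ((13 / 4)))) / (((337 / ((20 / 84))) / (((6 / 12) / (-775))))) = -10235404* sqrt(55) / 10294049390625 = -0.00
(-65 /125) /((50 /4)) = -26 /625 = -0.04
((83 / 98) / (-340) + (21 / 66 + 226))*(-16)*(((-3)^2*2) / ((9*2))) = -165898454 / 45815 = -3621.05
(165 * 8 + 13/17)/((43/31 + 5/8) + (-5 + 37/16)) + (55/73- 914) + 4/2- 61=-1217175154/415735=-2927.77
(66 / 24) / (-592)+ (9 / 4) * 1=5317 / 2368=2.25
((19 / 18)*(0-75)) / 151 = -475 / 906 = -0.52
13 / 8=1.62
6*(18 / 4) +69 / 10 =339 / 10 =33.90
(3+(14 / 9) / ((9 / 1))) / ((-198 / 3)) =-0.05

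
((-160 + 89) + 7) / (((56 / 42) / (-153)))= 7344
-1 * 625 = -625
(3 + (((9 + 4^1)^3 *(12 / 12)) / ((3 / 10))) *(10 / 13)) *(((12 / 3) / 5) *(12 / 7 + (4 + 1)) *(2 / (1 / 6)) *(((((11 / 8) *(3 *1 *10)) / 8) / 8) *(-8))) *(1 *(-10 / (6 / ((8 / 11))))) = 15894460 / 7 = 2270637.14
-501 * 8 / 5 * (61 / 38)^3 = -113717481 / 34295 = -3315.86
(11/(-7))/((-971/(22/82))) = 121/278677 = 0.00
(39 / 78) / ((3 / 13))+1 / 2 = 8 / 3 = 2.67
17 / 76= 0.22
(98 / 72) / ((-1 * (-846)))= 0.00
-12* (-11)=132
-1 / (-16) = 1 / 16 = 0.06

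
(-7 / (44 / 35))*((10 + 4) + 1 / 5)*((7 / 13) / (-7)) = 3479 / 572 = 6.08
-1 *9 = -9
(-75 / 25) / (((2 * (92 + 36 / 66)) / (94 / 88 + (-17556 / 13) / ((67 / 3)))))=6829365 / 7093424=0.96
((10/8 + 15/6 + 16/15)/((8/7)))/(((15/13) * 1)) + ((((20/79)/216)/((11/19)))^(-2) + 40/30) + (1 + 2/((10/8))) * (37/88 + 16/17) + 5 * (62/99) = 118599242724629/486050400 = 244006.06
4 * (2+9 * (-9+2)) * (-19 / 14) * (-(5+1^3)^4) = -3004128 / 7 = -429161.14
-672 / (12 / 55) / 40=-77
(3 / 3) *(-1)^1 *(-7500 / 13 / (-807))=-2500 / 3497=-0.71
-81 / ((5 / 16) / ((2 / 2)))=-1296 / 5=-259.20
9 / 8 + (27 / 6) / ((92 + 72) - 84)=1.18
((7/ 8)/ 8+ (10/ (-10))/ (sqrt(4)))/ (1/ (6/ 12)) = -25/ 128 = -0.20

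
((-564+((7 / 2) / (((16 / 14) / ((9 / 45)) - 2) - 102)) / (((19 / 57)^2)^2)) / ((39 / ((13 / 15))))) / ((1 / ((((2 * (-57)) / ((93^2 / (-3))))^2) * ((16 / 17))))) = -0.02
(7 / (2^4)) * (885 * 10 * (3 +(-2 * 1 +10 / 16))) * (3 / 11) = 1715.94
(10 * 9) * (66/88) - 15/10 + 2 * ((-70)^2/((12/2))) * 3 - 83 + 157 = 5040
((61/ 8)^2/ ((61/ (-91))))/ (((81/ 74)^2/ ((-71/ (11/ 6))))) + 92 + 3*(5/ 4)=557979311/ 192456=2899.26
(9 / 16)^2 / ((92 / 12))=0.04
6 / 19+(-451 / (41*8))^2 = 2683 / 1216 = 2.21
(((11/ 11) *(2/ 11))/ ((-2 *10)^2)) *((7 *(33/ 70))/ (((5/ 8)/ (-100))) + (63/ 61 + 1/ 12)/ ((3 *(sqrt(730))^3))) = -0.24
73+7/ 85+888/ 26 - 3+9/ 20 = 462713/ 4420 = 104.69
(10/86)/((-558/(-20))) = 50/11997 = 0.00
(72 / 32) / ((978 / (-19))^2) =361 / 425104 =0.00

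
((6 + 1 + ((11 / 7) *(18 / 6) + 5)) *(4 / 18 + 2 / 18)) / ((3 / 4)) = 52 / 7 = 7.43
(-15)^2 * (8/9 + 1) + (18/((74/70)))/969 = 5079385/11951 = 425.02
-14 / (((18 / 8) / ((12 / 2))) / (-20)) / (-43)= -2240 / 129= -17.36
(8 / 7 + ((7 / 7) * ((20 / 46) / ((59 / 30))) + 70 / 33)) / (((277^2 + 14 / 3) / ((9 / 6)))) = 1638717 / 24053472289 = 0.00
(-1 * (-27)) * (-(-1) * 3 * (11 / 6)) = 297 / 2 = 148.50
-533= -533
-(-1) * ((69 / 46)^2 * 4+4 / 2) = 11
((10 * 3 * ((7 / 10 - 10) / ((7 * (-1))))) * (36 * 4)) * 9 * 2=723168 / 7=103309.71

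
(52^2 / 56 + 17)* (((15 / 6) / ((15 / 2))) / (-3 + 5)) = 457 / 42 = 10.88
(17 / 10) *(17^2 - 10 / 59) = 289697 / 590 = 491.01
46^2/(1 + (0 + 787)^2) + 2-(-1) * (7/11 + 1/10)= 18666313/6813070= 2.74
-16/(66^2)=-4/1089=-0.00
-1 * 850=-850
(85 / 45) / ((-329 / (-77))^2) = 2057 / 19881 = 0.10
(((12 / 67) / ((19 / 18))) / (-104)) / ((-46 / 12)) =162 / 380627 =0.00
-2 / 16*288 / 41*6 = -216 / 41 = -5.27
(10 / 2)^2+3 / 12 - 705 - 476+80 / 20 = -4607 / 4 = -1151.75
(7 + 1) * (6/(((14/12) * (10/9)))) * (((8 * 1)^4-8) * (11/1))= 1665100.80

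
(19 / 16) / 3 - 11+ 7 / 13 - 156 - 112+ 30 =-154793 / 624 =-248.07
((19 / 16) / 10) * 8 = 19 / 20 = 0.95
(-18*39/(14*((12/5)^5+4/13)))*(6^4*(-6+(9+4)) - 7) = -18465890625/3247316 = -5686.51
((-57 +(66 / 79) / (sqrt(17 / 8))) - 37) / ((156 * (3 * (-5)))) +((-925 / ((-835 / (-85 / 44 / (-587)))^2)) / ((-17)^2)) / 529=231279975186784819 / 5757395127003645840 - 11 * sqrt(34) / 261885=0.04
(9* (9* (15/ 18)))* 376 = 25380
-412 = -412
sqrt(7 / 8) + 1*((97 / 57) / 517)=97 / 29469 + sqrt(14) / 4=0.94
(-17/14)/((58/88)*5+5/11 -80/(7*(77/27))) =2618/555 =4.72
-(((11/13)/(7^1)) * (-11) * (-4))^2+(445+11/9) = 31148192/74529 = 417.93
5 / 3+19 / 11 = 112 / 33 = 3.39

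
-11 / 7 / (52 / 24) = -0.73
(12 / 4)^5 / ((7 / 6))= 1458 / 7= 208.29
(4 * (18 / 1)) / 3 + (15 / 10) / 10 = 483 / 20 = 24.15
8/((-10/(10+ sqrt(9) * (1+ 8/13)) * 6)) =-386/195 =-1.98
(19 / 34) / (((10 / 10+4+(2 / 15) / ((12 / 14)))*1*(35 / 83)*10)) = 14193 / 552160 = 0.03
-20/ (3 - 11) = 5/ 2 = 2.50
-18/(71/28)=-7.10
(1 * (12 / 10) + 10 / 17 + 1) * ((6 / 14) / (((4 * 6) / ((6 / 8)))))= 0.04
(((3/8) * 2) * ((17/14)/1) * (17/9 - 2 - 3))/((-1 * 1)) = 17/6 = 2.83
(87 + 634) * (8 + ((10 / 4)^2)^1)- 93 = 40725 / 4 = 10181.25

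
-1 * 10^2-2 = -102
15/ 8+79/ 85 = 1907/ 680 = 2.80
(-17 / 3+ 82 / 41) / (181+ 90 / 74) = -407 / 20226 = -0.02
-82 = -82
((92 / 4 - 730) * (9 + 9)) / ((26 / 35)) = -222705 / 13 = -17131.15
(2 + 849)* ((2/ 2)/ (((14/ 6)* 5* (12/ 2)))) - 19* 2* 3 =-7129/ 70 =-101.84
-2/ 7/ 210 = -1/ 735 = -0.00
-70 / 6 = -35 / 3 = -11.67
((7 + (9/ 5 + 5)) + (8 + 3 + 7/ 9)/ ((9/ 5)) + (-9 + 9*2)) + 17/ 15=12343/ 405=30.48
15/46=0.33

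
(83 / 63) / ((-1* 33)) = -0.04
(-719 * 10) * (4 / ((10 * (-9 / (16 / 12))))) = 11504 / 27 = 426.07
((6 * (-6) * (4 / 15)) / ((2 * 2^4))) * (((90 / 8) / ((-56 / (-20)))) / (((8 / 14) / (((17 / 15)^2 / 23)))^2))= -584647 / 50784000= -0.01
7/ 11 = 0.64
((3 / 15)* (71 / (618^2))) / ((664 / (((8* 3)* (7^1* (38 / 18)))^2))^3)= 50301178959052672 / 198998026123815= 252.77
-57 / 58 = -0.98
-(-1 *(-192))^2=-36864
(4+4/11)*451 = 1968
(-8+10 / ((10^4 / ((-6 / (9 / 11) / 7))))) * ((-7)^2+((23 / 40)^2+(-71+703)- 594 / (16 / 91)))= 362530231981 / 16800000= 21579.18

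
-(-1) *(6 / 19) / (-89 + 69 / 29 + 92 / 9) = -783 / 189430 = -0.00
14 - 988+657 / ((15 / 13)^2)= -12013 / 25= -480.52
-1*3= -3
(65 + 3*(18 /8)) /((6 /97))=1159.96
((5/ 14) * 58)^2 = 21025/ 49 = 429.08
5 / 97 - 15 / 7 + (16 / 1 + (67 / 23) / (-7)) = 210713 / 15617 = 13.49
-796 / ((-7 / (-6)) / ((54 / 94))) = -128952 / 329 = -391.95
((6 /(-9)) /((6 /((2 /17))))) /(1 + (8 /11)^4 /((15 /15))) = -29282 /2866761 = -0.01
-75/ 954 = -25/ 318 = -0.08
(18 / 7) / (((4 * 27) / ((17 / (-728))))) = -17 / 30576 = -0.00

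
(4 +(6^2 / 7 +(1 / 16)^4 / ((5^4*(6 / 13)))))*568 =1116733446461 / 215040000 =5193.14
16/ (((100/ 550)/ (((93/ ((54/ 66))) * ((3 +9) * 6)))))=720192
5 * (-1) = -5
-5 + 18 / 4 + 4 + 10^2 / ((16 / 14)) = 91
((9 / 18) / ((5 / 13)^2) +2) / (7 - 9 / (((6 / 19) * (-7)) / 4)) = 1883 / 8150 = 0.23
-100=-100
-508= -508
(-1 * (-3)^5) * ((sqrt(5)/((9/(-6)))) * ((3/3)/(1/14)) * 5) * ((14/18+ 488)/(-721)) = 17189.94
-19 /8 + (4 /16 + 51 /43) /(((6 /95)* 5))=1121 /516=2.17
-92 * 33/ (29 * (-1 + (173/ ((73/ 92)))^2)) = -5392948/ 2448699361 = -0.00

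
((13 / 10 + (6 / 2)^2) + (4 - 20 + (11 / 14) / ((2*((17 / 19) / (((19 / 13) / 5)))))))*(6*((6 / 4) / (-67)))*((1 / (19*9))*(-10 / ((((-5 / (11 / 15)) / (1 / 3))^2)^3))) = -0.00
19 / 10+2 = 39 / 10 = 3.90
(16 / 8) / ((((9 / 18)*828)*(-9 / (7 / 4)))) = -7 / 7452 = -0.00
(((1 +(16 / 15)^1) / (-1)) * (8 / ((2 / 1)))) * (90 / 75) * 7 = -1736 / 25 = -69.44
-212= -212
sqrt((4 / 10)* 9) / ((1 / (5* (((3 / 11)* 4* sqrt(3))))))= 17.93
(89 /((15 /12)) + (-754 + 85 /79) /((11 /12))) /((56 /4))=-1629748 /30415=-53.58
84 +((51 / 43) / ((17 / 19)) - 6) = 3411 / 43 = 79.33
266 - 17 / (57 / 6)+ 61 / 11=56379 / 209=269.76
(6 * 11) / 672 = 11 / 112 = 0.10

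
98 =98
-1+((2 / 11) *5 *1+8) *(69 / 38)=15.18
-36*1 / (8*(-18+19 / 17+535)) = -0.01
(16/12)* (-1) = -4/3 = -1.33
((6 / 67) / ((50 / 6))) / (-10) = -9 / 8375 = -0.00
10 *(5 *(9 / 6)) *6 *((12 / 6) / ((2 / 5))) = 2250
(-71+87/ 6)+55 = -3/ 2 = -1.50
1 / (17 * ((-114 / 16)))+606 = 587206 / 969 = 605.99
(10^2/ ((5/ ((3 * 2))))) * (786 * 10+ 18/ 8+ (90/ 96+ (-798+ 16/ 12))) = 1695965/ 2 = 847982.50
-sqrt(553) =-23.52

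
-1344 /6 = -224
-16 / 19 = -0.84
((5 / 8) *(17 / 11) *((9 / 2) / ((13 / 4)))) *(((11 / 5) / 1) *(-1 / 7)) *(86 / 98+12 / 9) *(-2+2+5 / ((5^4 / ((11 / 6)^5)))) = -2737867 / 17781120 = -0.15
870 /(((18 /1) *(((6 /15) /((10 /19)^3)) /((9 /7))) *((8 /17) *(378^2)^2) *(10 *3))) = 308125 /3920902415099712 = 0.00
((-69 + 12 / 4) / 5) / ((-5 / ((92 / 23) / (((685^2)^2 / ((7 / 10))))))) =0.00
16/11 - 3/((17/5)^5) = 22614587/15618427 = 1.45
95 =95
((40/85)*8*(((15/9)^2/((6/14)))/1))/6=5600/1377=4.07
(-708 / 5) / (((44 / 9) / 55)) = -1593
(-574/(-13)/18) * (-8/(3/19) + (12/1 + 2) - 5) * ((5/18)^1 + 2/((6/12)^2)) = -5345375/6318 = -846.05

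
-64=-64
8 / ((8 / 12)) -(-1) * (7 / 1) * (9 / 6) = 45 / 2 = 22.50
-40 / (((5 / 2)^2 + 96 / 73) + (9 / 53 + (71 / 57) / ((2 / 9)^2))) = -2940440 / 2422817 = -1.21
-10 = -10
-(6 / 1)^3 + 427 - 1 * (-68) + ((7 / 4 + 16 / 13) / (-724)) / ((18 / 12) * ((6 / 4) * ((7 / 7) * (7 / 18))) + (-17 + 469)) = 4756904647 / 17049838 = 279.00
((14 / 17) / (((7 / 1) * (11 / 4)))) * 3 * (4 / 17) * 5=0.15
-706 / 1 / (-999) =706 / 999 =0.71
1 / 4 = 0.25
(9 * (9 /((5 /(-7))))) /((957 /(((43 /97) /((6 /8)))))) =-0.07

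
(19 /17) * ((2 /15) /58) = 19 /7395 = 0.00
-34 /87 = -0.39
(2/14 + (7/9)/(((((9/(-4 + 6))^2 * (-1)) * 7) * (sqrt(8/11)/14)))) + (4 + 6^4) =9101/7 - 14 * sqrt(22)/729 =1300.05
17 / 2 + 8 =33 / 2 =16.50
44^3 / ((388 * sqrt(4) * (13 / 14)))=149072 / 1261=118.22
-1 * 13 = -13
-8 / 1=-8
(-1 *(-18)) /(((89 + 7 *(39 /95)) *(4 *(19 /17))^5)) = 0.00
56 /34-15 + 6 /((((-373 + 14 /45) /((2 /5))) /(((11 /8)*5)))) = -7639279 /570214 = -13.40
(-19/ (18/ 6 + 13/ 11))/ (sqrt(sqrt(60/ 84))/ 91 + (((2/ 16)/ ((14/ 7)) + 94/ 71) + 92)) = -68036934252698433135628386872/ 1398428024239490589104719785841 - 134584869435419346944 * sqrt(35)/ 1398428024239490589104719785841 + 15836930406449152 * 5^(3/ 4) * 7^(1/ 4)/ 1398428024239490589104719785841 + 1143724611782900735555968 * 5^(1/ 4) * 7^(3/ 4)/ 1398428024239490589104719785841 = -0.05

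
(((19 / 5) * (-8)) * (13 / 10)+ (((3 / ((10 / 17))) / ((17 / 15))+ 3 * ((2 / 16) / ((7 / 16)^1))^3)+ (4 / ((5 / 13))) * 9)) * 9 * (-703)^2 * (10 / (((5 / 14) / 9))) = 80529979683726 / 1225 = 65738758925.49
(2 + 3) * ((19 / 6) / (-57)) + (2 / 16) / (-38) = -769 / 2736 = -0.28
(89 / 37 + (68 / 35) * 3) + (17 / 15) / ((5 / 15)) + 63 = 96651 / 1295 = 74.63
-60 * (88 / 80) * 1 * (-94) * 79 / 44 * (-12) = -133668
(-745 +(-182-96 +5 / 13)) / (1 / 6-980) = 1.04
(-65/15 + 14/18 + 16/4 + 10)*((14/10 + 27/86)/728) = 34639/1408680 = 0.02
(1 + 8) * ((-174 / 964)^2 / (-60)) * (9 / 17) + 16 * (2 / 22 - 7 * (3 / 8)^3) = -7740594781 / 1737783520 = -4.45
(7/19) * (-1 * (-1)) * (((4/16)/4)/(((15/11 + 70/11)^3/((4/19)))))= 9317/886796500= 0.00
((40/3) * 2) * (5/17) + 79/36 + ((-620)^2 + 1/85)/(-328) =-291547379/250920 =-1161.91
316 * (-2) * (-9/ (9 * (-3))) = -632/ 3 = -210.67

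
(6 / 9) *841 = 1682 / 3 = 560.67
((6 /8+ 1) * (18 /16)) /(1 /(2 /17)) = 63 /272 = 0.23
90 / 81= 10 / 9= 1.11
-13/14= -0.93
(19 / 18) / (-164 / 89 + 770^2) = 1691 / 949822848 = 0.00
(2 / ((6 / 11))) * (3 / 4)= 11 / 4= 2.75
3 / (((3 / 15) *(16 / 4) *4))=15 / 16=0.94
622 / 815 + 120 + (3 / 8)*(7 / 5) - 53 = 445239 / 6520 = 68.29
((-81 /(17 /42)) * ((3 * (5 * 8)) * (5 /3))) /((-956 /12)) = 2041200 /4063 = 502.39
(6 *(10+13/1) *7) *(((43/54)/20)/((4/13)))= 89999/720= 125.00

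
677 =677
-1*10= -10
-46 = -46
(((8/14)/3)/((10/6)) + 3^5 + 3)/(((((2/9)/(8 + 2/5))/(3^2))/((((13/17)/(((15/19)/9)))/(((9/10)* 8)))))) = 86170149/850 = 101376.65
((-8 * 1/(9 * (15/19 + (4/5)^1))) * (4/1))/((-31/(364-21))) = 1042720/42129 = 24.75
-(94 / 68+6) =-251 / 34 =-7.38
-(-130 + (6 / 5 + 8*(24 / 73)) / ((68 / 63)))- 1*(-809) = 11608953 / 12410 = 935.45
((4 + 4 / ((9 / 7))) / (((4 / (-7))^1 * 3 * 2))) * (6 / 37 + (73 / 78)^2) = -3271478 / 1519479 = -2.15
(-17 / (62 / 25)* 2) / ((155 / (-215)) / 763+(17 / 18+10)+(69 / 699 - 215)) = 58480402050 / 870008321639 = 0.07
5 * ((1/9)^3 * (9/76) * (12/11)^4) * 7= 2240/278179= 0.01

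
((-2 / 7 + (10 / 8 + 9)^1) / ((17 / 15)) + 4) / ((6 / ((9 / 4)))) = 18267 / 3808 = 4.80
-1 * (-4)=4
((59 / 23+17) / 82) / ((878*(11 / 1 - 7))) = 225 / 3311816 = 0.00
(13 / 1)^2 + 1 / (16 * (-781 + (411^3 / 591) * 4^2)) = 1000807116597 / 5921935600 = 169.00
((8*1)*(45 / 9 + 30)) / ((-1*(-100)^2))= -7 / 250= -0.03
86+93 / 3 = 117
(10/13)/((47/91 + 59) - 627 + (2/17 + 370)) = -238/61065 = -0.00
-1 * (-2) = 2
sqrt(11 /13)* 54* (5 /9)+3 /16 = 3 /16+30* sqrt(143) /13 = 27.78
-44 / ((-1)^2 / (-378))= 16632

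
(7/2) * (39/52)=21/8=2.62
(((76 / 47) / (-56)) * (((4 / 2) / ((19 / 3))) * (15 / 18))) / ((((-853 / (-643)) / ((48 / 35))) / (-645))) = 9953640 / 1964459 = 5.07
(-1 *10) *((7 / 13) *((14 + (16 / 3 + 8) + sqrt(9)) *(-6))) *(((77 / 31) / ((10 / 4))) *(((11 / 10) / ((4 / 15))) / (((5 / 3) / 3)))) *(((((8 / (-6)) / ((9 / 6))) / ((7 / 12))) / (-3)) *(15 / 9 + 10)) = 1328096 / 31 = 42841.81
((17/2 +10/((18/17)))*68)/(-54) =-22.60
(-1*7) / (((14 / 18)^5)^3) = -205891132094649 / 678223072849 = -303.57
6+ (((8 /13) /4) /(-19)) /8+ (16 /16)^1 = 6915 /988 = 7.00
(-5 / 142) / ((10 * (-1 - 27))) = 1 / 7952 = 0.00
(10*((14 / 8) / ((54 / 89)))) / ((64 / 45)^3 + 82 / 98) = 515143125 / 66324724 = 7.77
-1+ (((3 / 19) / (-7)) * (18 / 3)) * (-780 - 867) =29513 / 133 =221.90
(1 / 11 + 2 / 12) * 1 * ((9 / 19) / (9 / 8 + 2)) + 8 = 42004 / 5225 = 8.04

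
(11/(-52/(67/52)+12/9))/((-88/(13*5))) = 13065/62752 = 0.21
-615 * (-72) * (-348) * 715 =-11017749600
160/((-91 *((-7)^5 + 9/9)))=80/764673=0.00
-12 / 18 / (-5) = 2 / 15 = 0.13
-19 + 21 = 2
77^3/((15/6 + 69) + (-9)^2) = 913066/305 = 2993.66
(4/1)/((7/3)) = 12/7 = 1.71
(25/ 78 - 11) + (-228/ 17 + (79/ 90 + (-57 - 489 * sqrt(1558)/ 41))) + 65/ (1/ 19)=11484352/ 9945 - 489 * sqrt(1558)/ 41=684.02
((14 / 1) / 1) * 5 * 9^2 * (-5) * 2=-56700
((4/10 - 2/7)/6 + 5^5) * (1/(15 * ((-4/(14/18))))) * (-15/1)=328127/540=607.64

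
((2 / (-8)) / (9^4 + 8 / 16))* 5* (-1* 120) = 0.02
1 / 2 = 0.50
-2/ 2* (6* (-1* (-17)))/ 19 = -102/ 19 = -5.37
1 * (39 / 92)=39 / 92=0.42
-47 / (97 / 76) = -3572 / 97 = -36.82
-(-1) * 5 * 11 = 55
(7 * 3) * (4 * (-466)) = -39144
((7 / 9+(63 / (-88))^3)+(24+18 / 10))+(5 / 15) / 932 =187285252021 / 7145233920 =26.21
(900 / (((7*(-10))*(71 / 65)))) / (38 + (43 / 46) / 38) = -10225800 / 33034099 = -0.31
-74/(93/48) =-1184/31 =-38.19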